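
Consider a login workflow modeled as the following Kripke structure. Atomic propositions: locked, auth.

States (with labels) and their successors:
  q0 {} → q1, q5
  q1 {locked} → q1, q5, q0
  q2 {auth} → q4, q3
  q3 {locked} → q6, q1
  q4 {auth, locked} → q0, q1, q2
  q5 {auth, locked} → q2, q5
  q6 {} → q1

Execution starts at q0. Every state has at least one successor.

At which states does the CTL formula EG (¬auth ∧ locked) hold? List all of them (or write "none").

{q1, q3}

States satisfying ¬auth ∧ locked: {q1, q3}.
States satisfying EG (¬auth ∧ locked): {q1, q3}.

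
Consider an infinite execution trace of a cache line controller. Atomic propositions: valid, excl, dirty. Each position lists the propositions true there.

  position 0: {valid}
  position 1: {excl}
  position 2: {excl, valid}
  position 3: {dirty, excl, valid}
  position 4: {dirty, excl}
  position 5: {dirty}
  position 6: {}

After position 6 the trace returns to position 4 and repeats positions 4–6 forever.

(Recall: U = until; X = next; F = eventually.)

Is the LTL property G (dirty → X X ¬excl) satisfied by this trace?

Does not hold

dirty → X X ¬excl must hold at every position from 0 onward. It fails at position 5, so G (dirty → X X ¬excl) is false.
Positions where dirty holds: 3, 4, 5.
Check X X ¬excl at each: 3→ok, 4→ok, 5→fails.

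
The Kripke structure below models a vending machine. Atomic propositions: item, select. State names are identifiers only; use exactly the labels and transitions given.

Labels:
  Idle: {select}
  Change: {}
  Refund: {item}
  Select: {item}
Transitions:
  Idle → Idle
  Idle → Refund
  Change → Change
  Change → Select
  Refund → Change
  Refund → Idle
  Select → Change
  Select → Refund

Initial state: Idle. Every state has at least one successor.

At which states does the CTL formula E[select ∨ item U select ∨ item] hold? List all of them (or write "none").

{Idle, Refund, Select}

States satisfying select ∨ item: {Idle, Refund, Select}.
States satisfying E[select ∨ item U select ∨ item]: {Idle, Refund, Select}.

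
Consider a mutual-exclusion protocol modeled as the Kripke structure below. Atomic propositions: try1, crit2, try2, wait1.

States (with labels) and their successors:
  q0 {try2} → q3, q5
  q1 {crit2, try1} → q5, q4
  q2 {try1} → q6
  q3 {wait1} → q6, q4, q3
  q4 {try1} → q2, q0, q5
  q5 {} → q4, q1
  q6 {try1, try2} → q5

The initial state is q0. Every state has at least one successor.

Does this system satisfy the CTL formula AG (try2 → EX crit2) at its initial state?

Does not hold

States satisfying try2 → EX crit2: {q1, q2, q3, q4, q5}.
States satisfying AG (try2 → EX crit2): ∅.
q0 is reachable from q0 and violates try2 → EX crit2, so AG fails at q0.
q0 ∉ Sat(AG (try2 → EX crit2)).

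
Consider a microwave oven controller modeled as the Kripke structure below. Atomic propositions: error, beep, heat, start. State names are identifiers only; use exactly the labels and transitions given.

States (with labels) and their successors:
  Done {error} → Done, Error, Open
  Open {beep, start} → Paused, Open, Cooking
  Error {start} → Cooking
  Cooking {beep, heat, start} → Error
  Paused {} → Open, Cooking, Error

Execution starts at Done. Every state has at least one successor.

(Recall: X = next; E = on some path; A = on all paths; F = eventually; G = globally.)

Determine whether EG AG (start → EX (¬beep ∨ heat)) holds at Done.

States satisfying AG (start → EX (¬beep ∨ heat)): {Done, Open, Error, Cooking, Paused}.
States satisfying EG AG (start → EX (¬beep ∨ heat)): {Done, Open, Error, Cooking, Paused}.
Done ∈ Sat(EG AG (start → EX (¬beep ∨ heat))).

Holds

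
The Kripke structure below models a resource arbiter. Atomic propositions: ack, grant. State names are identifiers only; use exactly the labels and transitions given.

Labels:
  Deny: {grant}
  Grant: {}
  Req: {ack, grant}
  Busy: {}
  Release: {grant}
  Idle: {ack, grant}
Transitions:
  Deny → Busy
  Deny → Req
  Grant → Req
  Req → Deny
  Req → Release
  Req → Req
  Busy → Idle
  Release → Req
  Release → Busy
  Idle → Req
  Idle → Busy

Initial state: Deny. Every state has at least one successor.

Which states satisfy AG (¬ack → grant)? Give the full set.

States satisfying ¬ack → grant: {Deny, Req, Release, Idle}.
States satisfying AG (¬ack → grant): ∅.

none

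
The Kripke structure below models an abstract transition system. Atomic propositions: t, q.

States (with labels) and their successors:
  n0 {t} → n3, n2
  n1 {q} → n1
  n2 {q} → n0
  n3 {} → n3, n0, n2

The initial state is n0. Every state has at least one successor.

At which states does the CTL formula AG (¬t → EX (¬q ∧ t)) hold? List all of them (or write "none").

{n0, n2, n3}

States satisfying ¬t → EX (¬q ∧ t): {n0, n2, n3}.
States satisfying AG (¬t → EX (¬q ∧ t)): {n0, n2, n3}.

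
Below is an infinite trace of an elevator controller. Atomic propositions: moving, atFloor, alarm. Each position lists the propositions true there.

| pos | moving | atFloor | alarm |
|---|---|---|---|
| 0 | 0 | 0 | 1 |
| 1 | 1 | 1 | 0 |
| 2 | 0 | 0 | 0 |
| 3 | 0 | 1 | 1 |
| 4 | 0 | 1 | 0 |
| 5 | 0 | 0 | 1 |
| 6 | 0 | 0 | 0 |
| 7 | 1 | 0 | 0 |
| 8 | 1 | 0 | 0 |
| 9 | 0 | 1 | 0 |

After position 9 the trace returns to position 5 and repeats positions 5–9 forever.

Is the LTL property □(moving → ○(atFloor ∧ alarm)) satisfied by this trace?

moving → ○(atFloor ∧ alarm) must hold at every position from 0 onward. It fails at position 1, so □(moving → ○(atFloor ∧ alarm)) is false.
Positions where moving holds: 1, 7, 8.
Check ○(atFloor ∧ alarm) at each: 1→fails, 7→fails, 8→fails.

Does not hold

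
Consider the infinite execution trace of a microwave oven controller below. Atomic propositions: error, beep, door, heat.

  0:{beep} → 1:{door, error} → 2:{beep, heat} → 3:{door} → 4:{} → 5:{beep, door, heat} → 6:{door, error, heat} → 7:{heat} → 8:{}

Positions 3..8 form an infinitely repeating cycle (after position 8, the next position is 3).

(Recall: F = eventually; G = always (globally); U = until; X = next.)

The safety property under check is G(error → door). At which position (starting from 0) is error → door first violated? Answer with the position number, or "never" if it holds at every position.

error → door holds at every position 0..8, and those are all the positions the trace ever visits, so the invariant G(error → door) is never violated.

never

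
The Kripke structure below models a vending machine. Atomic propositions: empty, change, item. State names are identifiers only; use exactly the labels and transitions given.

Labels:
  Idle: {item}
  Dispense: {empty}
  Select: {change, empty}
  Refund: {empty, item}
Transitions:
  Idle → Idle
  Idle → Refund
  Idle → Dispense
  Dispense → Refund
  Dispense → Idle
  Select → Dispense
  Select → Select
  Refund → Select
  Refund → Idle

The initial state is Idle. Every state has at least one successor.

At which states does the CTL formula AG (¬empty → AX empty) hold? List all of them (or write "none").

States satisfying ¬empty → AX empty: {Dispense, Select, Refund}.
States satisfying AG (¬empty → AX empty): ∅.

none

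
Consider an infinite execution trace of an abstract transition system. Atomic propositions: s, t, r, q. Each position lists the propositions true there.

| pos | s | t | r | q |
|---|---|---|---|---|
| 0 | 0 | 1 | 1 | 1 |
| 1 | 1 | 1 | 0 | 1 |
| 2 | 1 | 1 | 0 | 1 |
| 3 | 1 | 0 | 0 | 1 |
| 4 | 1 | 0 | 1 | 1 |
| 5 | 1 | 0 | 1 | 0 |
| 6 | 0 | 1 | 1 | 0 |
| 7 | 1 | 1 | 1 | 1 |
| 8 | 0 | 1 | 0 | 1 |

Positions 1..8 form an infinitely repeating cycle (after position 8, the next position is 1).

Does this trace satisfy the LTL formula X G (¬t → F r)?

Yes

The position after 0 is 1; G (¬t → F r) is true there.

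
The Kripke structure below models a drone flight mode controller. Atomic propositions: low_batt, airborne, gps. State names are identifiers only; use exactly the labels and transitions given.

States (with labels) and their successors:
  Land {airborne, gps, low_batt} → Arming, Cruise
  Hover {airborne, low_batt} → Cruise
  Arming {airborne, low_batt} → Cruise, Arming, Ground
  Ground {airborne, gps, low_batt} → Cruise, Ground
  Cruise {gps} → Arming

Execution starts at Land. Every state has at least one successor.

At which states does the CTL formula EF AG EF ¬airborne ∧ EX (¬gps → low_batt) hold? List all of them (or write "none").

States satisfying AG EF ¬airborne: {Land, Hover, Arming, Ground, Cruise}.
States satisfying EF AG EF ¬airborne: {Land, Hover, Arming, Ground, Cruise}.
States satisfying ¬gps → low_batt: {Land, Hover, Arming, Ground, Cruise}.
States satisfying EX (¬gps → low_batt): {Land, Hover, Arming, Ground, Cruise}.
States satisfying EF AG EF ¬airborne ∧ EX (¬gps → low_batt): {Land, Hover, Arming, Ground, Cruise}.

{Land, Hover, Arming, Ground, Cruise}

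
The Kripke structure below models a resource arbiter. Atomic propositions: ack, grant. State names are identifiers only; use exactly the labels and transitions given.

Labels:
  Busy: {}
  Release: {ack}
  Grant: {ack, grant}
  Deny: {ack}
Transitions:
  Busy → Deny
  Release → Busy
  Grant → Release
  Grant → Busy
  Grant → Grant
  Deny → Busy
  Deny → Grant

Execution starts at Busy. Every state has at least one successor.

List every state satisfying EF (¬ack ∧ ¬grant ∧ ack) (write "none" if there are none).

States satisfying ¬ack ∧ ¬grant ∧ ack: ∅.
States satisfying EF (¬ack ∧ ¬grant ∧ ack): ∅.

none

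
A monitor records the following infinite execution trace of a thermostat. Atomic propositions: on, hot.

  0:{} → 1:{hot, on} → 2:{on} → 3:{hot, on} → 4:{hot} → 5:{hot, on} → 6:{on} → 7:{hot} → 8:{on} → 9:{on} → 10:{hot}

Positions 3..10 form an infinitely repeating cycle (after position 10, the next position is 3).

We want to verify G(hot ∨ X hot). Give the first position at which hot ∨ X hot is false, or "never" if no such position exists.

8

Check hot ∨ X hot at each position in order: 0 ✓, 1 ✓, 2 ✓, 3 ✓, 4 ✓, 5 ✓, 6 ✓, 7 ✓.
At position 8 the labels are {on} and the next position 9 has {on}, so hot ∨ X hot is false there. This is the first violation.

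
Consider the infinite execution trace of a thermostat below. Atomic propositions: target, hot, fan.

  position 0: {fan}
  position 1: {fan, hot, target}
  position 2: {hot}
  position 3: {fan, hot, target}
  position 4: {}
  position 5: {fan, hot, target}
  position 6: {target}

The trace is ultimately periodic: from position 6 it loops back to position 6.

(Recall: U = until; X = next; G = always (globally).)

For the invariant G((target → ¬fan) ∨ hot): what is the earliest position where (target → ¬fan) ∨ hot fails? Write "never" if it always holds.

(target → ¬fan) ∨ hot holds at every position 0..6, and those are all the positions the trace ever visits, so the invariant G((target → ¬fan) ∨ hot) is never violated.

never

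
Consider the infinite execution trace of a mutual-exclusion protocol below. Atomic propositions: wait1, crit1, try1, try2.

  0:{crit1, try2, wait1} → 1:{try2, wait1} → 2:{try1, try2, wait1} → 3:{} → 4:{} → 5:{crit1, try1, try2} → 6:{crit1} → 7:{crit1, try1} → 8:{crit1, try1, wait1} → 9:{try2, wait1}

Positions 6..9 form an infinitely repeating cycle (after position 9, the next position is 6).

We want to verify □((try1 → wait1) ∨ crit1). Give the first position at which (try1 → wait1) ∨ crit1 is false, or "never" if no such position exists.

(try1 → wait1) ∨ crit1 holds at every position 0..9, and those are all the positions the trace ever visits, so the invariant □((try1 → wait1) ∨ crit1) is never violated.

never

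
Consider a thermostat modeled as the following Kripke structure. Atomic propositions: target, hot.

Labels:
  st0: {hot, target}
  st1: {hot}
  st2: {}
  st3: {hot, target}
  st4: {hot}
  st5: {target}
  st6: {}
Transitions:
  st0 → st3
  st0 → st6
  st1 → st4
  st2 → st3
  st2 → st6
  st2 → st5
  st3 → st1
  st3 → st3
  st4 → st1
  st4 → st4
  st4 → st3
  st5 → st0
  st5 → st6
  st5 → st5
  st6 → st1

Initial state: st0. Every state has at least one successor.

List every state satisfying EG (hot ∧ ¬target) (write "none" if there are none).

{st1, st4}

States satisfying hot ∧ ¬target: {st1, st4}.
States satisfying EG (hot ∧ ¬target): {st1, st4}.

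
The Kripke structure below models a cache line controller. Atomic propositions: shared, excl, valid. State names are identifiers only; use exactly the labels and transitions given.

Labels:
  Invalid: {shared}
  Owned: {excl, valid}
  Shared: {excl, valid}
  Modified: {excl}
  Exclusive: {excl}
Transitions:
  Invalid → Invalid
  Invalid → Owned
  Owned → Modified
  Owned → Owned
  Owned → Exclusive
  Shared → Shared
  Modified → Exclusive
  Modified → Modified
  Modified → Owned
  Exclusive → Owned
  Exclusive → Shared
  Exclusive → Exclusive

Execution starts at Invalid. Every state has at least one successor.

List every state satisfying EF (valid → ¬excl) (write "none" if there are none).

{Invalid, Owned, Modified, Exclusive}

States satisfying valid → ¬excl: {Invalid, Modified, Exclusive}.
States satisfying EF (valid → ¬excl): {Invalid, Owned, Modified, Exclusive}.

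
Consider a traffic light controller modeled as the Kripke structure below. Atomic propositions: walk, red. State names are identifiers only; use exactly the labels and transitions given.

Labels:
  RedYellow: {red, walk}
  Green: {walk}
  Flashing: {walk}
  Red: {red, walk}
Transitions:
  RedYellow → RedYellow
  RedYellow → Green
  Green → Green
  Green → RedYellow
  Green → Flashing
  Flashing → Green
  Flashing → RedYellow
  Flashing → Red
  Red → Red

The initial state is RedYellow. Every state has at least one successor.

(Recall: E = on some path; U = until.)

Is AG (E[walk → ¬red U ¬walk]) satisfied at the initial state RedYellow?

States satisfying E[walk → ¬red U ¬walk]: ∅.
States satisfying AG (E[walk → ¬red U ¬walk]): ∅.
Flashing is reachable from RedYellow and violates E[walk → ¬red U ¬walk], so AG fails at RedYellow.
RedYellow ∉ Sat(AG (E[walk → ¬red U ¬walk])).

Violated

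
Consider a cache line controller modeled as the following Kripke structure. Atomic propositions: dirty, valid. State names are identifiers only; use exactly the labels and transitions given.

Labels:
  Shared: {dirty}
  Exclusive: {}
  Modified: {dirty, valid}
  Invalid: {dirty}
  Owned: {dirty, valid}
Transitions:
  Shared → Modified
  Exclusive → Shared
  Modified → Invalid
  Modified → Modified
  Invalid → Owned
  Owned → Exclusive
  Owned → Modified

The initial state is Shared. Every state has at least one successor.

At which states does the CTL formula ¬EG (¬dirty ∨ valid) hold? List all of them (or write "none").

{Shared, Exclusive, Invalid}

States satisfying ¬dirty ∨ valid: {Exclusive, Modified, Owned}.
States satisfying EG (¬dirty ∨ valid): {Modified, Owned}.
States satisfying ¬EG (¬dirty ∨ valid): {Shared, Exclusive, Invalid}.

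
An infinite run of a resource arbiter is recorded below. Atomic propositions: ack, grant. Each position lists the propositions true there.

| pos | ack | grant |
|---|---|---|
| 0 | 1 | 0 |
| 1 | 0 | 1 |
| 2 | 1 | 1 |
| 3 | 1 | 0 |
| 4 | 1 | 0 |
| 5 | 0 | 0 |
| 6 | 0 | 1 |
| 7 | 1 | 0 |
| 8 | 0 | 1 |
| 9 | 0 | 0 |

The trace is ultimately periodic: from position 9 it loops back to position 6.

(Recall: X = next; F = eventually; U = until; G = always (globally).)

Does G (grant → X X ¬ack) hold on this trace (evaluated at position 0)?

grant → X X ¬ack must hold at every position from 0 onward. It fails at position 1, so G (grant → X X ¬ack) is false.
Positions where grant holds: 1, 2, 6, 8.
Check X X ¬ack at each: 1→fails, 2→fails, 6→ok, 8→ok.

Violated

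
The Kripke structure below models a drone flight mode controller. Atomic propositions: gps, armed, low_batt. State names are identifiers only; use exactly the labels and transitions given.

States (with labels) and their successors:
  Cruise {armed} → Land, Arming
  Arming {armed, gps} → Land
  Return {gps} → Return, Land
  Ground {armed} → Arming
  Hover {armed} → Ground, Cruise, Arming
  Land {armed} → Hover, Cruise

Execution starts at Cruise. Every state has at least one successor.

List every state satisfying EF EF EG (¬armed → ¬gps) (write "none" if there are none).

States satisfying EF EG (¬armed → ¬gps): {Cruise, Arming, Return, Ground, Hover, Land}.
States satisfying EF EF EG (¬armed → ¬gps): {Cruise, Arming, Return, Ground, Hover, Land}.

{Cruise, Arming, Return, Ground, Hover, Land}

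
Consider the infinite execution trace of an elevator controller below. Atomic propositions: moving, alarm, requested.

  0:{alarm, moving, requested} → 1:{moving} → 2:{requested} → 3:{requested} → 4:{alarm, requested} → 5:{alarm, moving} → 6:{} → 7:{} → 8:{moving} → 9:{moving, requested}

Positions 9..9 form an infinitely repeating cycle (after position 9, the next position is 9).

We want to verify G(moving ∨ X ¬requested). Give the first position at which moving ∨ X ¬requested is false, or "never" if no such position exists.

2

Check moving ∨ X ¬requested at each position in order: 0 ✓, 1 ✓.
At position 2 the labels are {requested} and the next position 3 has {requested}, so moving ∨ X ¬requested is false there. This is the first violation.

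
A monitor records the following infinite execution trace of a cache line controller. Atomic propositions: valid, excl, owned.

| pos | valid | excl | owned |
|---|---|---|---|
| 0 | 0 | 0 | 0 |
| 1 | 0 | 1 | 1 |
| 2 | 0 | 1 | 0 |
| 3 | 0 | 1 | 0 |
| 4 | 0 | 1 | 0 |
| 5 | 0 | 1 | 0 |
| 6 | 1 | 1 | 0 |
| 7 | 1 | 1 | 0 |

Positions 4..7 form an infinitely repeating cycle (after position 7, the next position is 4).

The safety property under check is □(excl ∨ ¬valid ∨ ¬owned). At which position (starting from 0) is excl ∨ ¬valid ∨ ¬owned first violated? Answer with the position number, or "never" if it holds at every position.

excl ∨ ¬valid ∨ ¬owned holds at every position 0..7, and those are all the positions the trace ever visits, so the invariant □(excl ∨ ¬valid ∨ ¬owned) is never violated.

never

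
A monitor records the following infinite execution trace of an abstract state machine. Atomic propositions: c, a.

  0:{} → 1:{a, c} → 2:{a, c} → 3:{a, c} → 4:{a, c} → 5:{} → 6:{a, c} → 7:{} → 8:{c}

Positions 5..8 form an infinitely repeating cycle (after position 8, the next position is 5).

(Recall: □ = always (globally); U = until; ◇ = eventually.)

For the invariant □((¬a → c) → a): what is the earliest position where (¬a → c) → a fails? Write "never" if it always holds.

8

Check (¬a → c) → a at each position in order: 0 ✓, 1 ✓, 2 ✓, 3 ✓, 4 ✓, 5 ✓, 6 ✓, 7 ✓.
At position 8 the labels are {c}, so (¬a → c) → a is false there. This is the first violation.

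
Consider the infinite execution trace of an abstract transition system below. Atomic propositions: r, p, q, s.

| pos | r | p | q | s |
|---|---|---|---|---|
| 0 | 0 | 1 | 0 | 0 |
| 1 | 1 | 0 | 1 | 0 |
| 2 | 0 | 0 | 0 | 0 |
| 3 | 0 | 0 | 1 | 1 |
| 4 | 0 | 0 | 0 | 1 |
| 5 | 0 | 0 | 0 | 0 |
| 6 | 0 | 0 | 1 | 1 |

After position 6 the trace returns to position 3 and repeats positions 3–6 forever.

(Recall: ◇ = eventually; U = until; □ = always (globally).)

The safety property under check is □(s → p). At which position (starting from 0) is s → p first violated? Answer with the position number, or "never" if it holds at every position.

Check s → p at each position in order: 0 ✓, 1 ✓, 2 ✓.
At position 3 the labels are {q, s}, so s → p is false there. This is the first violation.

3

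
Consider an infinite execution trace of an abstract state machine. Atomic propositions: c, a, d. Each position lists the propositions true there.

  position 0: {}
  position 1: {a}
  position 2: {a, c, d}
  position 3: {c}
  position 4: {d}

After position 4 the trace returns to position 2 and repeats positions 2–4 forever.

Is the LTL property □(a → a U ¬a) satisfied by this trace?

a → a U ¬a holds at every position 0..4, and those are all positions ever visited, so □(a → a U ¬a) holds.
Positions where a holds: 1, 2.
Check a U ¬a at each: 1→ok, 2→ok.

Yes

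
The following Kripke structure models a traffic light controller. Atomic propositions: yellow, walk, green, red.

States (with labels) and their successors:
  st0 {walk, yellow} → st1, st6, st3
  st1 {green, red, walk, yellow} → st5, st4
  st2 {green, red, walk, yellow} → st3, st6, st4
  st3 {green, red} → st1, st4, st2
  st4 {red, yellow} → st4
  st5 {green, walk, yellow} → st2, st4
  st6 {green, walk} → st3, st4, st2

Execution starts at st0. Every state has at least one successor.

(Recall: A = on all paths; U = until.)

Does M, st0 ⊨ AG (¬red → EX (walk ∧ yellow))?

Satisfied

States satisfying ¬red → EX (walk ∧ yellow): {st0, st1, st2, st3, st4, st5, st6}.
States satisfying AG (¬red → EX (walk ∧ yellow)): {st0, st1, st2, st3, st4, st5, st6}.
Every state reachable from st0 satisfies ¬red → EX (walk ∧ yellow).
st0 ∈ Sat(AG (¬red → EX (walk ∧ yellow))).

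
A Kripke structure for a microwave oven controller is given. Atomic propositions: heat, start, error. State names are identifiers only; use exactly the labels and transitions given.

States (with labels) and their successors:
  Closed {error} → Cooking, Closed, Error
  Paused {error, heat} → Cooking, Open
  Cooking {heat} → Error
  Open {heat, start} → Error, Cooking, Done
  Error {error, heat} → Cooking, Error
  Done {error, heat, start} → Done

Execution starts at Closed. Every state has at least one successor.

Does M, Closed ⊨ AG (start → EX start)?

Yes

States satisfying start → EX start: {Closed, Paused, Cooking, Open, Error, Done}.
States satisfying AG (start → EX start): {Closed, Paused, Cooking, Open, Error, Done}.
Every state reachable from Closed satisfies start → EX start.
Closed ∈ Sat(AG (start → EX start)).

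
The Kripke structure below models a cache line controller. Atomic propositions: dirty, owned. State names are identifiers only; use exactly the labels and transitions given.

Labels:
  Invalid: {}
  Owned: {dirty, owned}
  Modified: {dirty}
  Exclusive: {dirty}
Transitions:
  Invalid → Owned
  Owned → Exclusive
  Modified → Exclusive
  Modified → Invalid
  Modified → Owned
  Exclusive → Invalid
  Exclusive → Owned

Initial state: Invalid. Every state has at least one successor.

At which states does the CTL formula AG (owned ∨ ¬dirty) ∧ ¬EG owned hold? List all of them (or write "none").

none

States satisfying owned ∨ ¬dirty: {Invalid, Owned}.
States satisfying AG (owned ∨ ¬dirty): ∅.
States satisfying owned: {Owned}.
States satisfying EG owned: ∅.
States satisfying ¬EG owned: {Invalid, Owned, Modified, Exclusive}.
States satisfying AG (owned ∨ ¬dirty) ∧ ¬EG owned: ∅.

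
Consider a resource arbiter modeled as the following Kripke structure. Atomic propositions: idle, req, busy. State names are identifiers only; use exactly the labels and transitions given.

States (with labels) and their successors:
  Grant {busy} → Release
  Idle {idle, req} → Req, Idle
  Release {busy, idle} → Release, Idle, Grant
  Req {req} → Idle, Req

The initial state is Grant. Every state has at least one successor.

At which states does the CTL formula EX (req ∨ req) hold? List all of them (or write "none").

States satisfying req ∨ req: {Idle, Req}.
States satisfying EX (req ∨ req): {Idle, Release, Req}.

{Idle, Release, Req}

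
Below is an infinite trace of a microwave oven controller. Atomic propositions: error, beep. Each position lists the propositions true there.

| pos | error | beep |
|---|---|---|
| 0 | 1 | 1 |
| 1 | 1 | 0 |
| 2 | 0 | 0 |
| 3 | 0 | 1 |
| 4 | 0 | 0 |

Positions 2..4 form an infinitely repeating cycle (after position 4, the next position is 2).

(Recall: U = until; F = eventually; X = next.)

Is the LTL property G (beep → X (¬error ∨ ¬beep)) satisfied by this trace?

beep → X (¬error ∨ ¬beep) holds at every position 0..4, and those are all positions ever visited, so G (beep → X (¬error ∨ ¬beep)) holds.
Positions where beep holds: 0, 3.
Check X (¬error ∨ ¬beep) at each: 0→ok, 3→ok.

Holds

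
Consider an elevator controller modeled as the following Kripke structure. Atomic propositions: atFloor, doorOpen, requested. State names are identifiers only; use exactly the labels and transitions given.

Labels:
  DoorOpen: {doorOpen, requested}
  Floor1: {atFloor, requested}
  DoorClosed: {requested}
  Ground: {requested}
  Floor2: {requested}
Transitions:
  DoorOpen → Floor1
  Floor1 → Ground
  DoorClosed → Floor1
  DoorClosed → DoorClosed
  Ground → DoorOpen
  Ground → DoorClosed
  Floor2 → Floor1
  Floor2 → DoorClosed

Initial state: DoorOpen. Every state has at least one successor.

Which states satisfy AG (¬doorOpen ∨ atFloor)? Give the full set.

States satisfying ¬doorOpen ∨ atFloor: {Floor1, DoorClosed, Ground, Floor2}.
States satisfying AG (¬doorOpen ∨ atFloor): ∅.

none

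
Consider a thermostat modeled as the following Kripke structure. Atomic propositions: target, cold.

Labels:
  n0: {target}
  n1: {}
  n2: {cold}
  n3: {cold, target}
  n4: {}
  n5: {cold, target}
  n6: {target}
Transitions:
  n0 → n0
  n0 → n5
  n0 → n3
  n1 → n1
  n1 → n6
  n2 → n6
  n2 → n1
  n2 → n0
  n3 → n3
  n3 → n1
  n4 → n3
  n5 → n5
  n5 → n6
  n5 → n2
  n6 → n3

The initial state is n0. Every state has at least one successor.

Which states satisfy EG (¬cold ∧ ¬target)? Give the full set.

{n1}

States satisfying ¬cold ∧ ¬target: {n1, n4}.
States satisfying EG (¬cold ∧ ¬target): {n1}.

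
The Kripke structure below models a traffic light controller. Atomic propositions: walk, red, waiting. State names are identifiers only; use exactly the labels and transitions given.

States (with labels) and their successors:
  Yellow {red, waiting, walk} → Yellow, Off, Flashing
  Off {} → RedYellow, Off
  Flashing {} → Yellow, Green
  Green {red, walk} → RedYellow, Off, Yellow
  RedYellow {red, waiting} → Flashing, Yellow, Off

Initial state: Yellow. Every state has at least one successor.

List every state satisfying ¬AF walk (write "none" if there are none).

{Off, RedYellow}

States satisfying walk: {Yellow, Green}.
States satisfying AF walk: {Yellow, Flashing, Green}.
States satisfying ¬AF walk: {Off, RedYellow}.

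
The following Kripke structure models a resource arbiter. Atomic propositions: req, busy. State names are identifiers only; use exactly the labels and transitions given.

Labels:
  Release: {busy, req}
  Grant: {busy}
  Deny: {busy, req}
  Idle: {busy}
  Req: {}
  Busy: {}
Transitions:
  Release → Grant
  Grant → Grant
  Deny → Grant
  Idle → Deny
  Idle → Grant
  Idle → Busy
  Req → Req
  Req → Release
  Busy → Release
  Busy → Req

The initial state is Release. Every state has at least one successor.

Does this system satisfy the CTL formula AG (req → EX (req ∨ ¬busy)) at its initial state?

States satisfying req → EX (req ∨ ¬busy): {Grant, Idle, Req, Busy}.
States satisfying AG (req → EX (req ∨ ¬busy)): {Grant}.
Release is reachable from Release and violates req → EX (req ∨ ¬busy), so AG fails at Release.
Release ∉ Sat(AG (req → EX (req ∨ ¬busy))).

Does not hold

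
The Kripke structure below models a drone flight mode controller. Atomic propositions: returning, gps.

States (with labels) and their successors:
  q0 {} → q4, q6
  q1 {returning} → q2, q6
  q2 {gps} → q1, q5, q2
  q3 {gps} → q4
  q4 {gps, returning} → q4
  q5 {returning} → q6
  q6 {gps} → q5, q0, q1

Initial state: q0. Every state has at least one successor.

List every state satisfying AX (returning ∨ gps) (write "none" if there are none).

States satisfying returning ∨ gps: {q1, q2, q3, q4, q5, q6}.
States satisfying AX (returning ∨ gps): {q0, q1, q2, q3, q4, q5}.

{q0, q1, q2, q3, q4, q5}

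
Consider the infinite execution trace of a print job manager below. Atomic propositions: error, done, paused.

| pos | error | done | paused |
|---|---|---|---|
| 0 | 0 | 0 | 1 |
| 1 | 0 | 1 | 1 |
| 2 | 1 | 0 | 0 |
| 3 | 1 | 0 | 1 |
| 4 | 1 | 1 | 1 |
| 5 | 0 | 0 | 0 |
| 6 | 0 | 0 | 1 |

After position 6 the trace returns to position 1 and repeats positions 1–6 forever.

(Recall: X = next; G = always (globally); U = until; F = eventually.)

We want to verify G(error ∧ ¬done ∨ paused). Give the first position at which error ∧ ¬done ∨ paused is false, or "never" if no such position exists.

5

Check error ∧ ¬done ∨ paused at each position in order: 0 ✓, 1 ✓, 2 ✓, 3 ✓, 4 ✓.
At position 5 the labels are {}, so error ∧ ¬done ∨ paused is false there. This is the first violation.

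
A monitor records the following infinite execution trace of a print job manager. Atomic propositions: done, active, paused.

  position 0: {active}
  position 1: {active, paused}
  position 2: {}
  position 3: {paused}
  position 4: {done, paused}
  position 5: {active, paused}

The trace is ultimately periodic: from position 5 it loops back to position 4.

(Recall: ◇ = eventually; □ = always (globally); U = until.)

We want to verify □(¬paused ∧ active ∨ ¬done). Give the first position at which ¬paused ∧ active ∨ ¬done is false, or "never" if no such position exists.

Check ¬paused ∧ active ∨ ¬done at each position in order: 0 ✓, 1 ✓, 2 ✓, 3 ✓.
At position 4 the labels are {done, paused}, so ¬paused ∧ active ∨ ¬done is false there. This is the first violation.

4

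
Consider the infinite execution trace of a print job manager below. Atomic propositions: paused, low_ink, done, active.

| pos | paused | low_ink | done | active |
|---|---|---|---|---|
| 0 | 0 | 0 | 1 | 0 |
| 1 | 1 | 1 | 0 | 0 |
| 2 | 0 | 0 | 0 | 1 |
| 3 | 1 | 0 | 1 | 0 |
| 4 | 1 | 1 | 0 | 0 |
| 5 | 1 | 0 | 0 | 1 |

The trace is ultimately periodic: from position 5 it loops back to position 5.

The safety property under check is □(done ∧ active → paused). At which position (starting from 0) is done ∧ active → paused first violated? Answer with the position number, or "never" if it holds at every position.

done ∧ active → paused holds at every position 0..5, and those are all the positions the trace ever visits, so the invariant □(done ∧ active → paused) is never violated.

never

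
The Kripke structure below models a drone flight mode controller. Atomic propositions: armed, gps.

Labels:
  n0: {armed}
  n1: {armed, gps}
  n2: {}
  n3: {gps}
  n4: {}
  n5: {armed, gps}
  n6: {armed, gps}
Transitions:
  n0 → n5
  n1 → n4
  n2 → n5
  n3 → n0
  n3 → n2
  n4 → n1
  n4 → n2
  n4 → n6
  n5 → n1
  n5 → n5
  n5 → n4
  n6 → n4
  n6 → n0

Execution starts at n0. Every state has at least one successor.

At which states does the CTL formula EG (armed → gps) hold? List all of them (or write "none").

States satisfying armed → gps: {n1, n2, n3, n4, n5, n6}.
States satisfying EG (armed → gps): {n1, n2, n3, n4, n5, n6}.

{n1, n2, n3, n4, n5, n6}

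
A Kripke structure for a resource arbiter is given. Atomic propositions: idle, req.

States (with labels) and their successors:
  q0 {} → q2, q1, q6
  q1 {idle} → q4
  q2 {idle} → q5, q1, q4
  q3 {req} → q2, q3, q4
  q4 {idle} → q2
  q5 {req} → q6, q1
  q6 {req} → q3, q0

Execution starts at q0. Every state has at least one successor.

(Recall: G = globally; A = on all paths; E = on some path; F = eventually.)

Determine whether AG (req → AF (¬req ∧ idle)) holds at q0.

Violated

States satisfying req → AF (¬req ∧ idle): {q0, q1, q2, q4}.
States satisfying AG (req → AF (¬req ∧ idle)): ∅.
q3 is reachable from q0 and violates req → AF (¬req ∧ idle), so AG fails at q0.
q0 ∉ Sat(AG (req → AF (¬req ∧ idle))).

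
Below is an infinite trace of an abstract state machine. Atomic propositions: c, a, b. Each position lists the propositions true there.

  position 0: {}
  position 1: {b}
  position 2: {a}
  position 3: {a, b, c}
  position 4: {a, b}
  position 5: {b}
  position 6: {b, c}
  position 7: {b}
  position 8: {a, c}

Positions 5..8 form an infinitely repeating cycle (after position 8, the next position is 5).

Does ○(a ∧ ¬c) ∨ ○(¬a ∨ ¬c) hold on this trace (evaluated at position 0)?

Satisfied

The position after 0 is 1; a ∧ ¬c is false there.
The position after 0 is 1; ¬a ∨ ¬c is true there.
At position 0: ○(a ∧ ¬c) is false; ○(¬a ∨ ¬c) is true; so ○(a ∧ ¬c) ∨ ○(¬a ∨ ¬c) is true.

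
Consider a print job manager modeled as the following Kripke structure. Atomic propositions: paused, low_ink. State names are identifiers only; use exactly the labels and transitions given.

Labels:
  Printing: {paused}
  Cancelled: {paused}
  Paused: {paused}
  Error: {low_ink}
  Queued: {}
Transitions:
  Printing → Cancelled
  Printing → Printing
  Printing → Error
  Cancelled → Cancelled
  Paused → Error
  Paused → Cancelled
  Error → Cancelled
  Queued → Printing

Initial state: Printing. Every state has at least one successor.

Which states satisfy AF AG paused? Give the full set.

{Cancelled, Paused, Error}

States satisfying AG paused: {Cancelled}.
States satisfying AF AG paused: {Cancelled, Paused, Error}.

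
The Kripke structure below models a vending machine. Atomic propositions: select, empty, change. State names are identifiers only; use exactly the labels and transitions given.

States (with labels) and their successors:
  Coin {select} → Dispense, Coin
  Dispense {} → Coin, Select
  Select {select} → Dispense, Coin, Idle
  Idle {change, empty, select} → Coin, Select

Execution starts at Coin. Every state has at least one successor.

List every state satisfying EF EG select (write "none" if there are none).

{Coin, Dispense, Select, Idle}

States satisfying EG select: {Coin, Select, Idle}.
States satisfying EF EG select: {Coin, Dispense, Select, Idle}.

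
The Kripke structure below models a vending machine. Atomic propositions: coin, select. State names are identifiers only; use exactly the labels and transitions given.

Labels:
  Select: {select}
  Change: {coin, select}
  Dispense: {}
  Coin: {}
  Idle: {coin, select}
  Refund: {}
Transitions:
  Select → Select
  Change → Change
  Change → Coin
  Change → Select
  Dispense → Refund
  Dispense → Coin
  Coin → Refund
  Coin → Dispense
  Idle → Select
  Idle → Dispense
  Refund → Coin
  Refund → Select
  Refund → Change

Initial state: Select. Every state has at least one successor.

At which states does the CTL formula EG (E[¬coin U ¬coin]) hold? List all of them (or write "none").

States satisfying E[¬coin U ¬coin]: {Select, Dispense, Coin, Refund}.
States satisfying EG (E[¬coin U ¬coin]): {Select, Dispense, Coin, Refund}.

{Select, Dispense, Coin, Refund}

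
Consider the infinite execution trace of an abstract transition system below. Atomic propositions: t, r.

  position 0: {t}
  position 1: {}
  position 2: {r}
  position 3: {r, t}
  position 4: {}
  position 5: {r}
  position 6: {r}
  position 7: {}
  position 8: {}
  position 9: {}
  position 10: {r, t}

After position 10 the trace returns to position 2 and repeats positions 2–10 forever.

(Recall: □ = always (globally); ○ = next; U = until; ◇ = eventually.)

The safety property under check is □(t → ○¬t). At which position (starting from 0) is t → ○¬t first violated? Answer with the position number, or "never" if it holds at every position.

t → ○¬t holds at every position 0..10, and those are all the positions the trace ever visits, so the invariant □(t → ○¬t) is never violated.

never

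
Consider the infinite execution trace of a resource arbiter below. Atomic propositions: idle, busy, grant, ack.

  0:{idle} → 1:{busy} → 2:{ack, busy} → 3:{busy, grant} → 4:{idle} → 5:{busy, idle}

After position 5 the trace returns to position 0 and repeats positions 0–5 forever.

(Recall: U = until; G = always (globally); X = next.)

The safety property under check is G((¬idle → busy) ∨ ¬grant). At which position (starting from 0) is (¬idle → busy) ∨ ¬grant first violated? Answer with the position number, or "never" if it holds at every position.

never

(¬idle → busy) ∨ ¬grant holds at every position 0..5, and those are all the positions the trace ever visits, so the invariant G((¬idle → busy) ∨ ¬grant) is never violated.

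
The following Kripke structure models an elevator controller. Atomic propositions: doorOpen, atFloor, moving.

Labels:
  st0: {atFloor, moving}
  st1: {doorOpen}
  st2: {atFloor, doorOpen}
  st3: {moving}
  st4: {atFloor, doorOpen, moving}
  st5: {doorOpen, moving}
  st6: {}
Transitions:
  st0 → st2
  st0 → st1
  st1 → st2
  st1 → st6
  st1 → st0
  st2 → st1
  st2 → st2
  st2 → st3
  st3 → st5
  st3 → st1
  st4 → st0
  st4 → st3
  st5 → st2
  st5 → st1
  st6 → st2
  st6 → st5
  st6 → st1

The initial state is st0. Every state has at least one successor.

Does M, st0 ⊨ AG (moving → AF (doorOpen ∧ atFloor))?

States satisfying moving → AF (doorOpen ∧ atFloor): {st1, st2, st4, st6}.
States satisfying AG (moving → AF (doorOpen ∧ atFloor)): ∅.
st0 is reachable from st0 and violates moving → AF (doorOpen ∧ atFloor), so AG fails at st0.
st0 ∉ Sat(AG (moving → AF (doorOpen ∧ atFloor))).

Does not hold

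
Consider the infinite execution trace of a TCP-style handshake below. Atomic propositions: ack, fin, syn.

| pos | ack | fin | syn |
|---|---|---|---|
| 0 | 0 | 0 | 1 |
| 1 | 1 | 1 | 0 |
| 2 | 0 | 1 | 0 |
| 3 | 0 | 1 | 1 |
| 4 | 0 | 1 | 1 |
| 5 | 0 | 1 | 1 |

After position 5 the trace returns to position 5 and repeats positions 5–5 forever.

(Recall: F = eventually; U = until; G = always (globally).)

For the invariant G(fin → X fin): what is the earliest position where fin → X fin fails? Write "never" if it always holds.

never

fin → X fin holds at every position 0..5, and those are all the positions the trace ever visits, so the invariant G(fin → X fin) is never violated.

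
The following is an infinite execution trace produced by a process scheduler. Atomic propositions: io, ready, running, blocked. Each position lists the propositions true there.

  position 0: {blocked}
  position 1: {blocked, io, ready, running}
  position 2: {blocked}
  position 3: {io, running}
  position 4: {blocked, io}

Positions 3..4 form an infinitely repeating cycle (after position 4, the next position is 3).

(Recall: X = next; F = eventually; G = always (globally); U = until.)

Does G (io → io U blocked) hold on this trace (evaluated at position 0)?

io → io U blocked holds at every position 0..4, and those are all positions ever visited, so G (io → io U blocked) holds.
Positions where io holds: 1, 3, 4.
Check io U blocked at each: 1→ok, 3→ok, 4→ok.

Satisfied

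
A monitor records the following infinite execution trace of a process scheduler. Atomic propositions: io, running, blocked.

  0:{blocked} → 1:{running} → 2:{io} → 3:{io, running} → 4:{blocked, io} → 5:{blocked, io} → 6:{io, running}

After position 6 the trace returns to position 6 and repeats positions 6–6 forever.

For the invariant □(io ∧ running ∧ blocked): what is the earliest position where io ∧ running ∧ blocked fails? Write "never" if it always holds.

At position 0 the labels are {blocked}, so io ∧ running ∧ blocked is false there. This is the first violation.

0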